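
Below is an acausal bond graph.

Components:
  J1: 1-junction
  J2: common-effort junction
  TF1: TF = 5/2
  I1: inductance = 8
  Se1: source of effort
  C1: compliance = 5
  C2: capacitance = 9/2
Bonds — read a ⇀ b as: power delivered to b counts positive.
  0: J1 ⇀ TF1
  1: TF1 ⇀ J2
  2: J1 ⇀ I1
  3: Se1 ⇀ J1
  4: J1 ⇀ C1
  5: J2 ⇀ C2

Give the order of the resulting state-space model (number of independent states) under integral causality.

bond 3 stroke→J1  (source Se1 imposes e)
bond 2 stroke→I1  (I1: I, integral causality)
bond 0 stroke→J1  (common-f at J1 fixed by 2)
bond 4 stroke→J1  (common-f at J1 fixed by 2)
bond 1 stroke→TF1  (TF1 one-in-one-out from 0)
bond 5 stroke→J2  (only one effort-in slot at J2)

3  (C1, C2, I1 all integral)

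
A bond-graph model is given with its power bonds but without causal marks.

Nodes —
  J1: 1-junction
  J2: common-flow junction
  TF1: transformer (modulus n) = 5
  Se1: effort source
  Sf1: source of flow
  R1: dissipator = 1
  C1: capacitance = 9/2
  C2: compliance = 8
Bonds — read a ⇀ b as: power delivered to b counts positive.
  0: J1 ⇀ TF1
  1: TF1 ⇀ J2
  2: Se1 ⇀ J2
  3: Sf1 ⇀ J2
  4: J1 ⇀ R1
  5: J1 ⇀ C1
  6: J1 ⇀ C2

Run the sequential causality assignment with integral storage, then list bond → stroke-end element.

b2 stroke at J2  (source Se1 imposes e)
b3 stroke at Sf1  (Sf1 (Sf) sets flow on bond)
b1 stroke at J2  (1-jn J2 has f-setter on 3)
b0 stroke at TF1  (through TF1, causality passes straight; one stroke at TF1)
b4 stroke at J1  (1-jn J1 has f-setter on 0)
b5 stroke at J1  (J1: bond 0 brought flow, rest push out)
b6 stroke at J1  (common-f at J1 fixed by 0)

#0 →TF1
#1 →J2
#2 →J2
#3 →Sf1
#4 →J1
#5 →J1
#6 →J1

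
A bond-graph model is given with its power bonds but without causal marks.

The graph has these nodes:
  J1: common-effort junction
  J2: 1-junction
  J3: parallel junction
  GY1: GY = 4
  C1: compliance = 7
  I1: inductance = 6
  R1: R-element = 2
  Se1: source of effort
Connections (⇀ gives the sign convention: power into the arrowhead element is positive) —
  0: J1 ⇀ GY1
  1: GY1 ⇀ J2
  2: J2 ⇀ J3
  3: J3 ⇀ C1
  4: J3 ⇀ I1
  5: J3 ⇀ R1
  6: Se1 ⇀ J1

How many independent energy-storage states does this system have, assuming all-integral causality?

bond 6 stroke→J1  (Se1: effort source, stroke at far end)
bond 0 stroke→GY1  (common-e at J1 fixed by 6)
bond 1 stroke→GY1  (GY1 both-in/both-out from 0)
bond 2 stroke→J2  (common-f at J2 fixed by 1)
bond 3 stroke→J3  (C1 integral (e out))
bond 4 stroke→I1  (0-jn J3 has e-setter on 3)
bond 5 stroke→R1  (J3: bond 3 brought effort, rest push out)

2  (C1, I1 all integral)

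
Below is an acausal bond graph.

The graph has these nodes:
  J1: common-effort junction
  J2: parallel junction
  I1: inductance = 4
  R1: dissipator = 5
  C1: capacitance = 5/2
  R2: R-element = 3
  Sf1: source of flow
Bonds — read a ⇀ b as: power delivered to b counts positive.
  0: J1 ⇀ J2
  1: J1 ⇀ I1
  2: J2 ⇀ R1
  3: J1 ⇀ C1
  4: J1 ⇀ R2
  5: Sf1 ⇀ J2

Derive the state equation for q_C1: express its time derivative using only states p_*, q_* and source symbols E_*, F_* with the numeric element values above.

dq_C1/dt = F_Sf1 - p_I1/4 - 16*q_C1/75

bond 5 →Sf1  (Sf1: flow source, stroke at near end)
bond 1 →I1  (I1 outputs flow p/I1)
bond 3 →J1  (C1: C, integral causality)
bond 0 →J2  (J1: bond 3 brought effort, rest push out)
bond 4 →R2  (0-jn J1 has e-setter on 3)
bond 2 →R1  (common-e at J2 fixed by 0)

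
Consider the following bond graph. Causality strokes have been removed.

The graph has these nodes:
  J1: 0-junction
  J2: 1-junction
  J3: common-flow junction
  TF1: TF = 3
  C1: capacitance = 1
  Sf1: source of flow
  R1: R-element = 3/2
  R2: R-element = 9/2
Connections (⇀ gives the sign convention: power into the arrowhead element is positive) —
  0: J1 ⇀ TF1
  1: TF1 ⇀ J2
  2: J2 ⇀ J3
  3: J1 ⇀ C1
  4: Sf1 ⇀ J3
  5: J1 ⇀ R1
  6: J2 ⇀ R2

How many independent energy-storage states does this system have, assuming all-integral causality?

1  (C1 all integral)

b4 stroke at Sf1  (Sf1 (Sf) sets flow on bond)
b2 stroke at J3  (J3: bond 4 brought flow, rest push out)
b1 stroke at J2  (1-jn J2 has f-setter on 2)
b6 stroke at J2  (J2 flow already set via bond 2)
b0 stroke at TF1  (TF TF1: opposite of bond 1)
b3 stroke at J1  (C1 outputs effort q/C1)
b5 stroke at R1  (J1: bond 3 brought effort, rest push out)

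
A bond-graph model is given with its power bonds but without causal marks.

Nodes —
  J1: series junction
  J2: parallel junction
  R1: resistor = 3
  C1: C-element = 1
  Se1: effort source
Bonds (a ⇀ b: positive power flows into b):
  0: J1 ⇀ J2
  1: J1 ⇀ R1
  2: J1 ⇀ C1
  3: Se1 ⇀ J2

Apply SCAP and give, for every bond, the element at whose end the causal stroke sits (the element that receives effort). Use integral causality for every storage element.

bond 0 |J1
bond 1 |R1
bond 2 |J1
bond 3 |J2

#3 stroke at J2  (Se1: effort source, stroke at far end)
#0 stroke at J1  (0-jn J2 has e-setter on 3)
#2 stroke at J1  (C1 outputs effort q/C1)
#1 stroke at R1  (closing 1-jn rule on J1)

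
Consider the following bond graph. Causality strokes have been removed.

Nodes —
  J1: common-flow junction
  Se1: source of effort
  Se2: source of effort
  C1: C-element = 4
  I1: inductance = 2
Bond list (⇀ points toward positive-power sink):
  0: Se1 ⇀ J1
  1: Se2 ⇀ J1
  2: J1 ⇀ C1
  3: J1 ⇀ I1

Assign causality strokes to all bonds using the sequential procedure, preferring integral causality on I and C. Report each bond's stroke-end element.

β0 stroke at J1
β1 stroke at J1
β2 stroke at J1
β3 stroke at I1

bond 0 stroke→J1  (Se1 (Se) sets effort on bond)
bond 1 stroke→J1  (Se2 (Se) sets effort on bond)
bond 2 stroke→J1  (prefer integral on C1)
bond 3 stroke→I1  (J1: last free bond brings flow in)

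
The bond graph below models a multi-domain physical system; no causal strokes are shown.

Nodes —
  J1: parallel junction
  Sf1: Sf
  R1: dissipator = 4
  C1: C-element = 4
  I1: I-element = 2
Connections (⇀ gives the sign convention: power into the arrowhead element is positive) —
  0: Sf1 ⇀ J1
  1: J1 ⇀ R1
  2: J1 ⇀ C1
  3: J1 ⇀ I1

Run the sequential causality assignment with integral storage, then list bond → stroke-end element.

b0 stroke→Sf1  (Sf1 (Sf) sets flow on bond)
b2 stroke→J1  (C1 outputs effort q/C1)
b1 stroke→R1  (common-e at J1 fixed by 2)
b3 stroke→I1  (0-jn J1 has e-setter on 2)

#0 →Sf1
#1 →R1
#2 →J1
#3 →I1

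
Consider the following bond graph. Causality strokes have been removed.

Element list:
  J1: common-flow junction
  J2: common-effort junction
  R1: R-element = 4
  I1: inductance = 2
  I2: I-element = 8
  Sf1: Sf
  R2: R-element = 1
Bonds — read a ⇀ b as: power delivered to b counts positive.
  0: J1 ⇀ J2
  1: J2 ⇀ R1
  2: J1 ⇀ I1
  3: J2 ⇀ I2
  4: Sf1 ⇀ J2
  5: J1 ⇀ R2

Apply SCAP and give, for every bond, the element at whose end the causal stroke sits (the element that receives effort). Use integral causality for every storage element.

b4 stroke at Sf1  (source Sf1 imposes f)
b2 stroke at I1  (I1 integral (f out))
b0 stroke at J1  (J1 flow already set via bond 2)
b5 stroke at J1  (common-f at J1 fixed by 2)
b3 stroke at I2  (I2 outputs flow p/I2)
b1 stroke at J2  (J2: last free bond brings effort in)

bond 0 →J1
bond 1 →J2
bond 2 →I1
bond 3 →I2
bond 4 →Sf1
bond 5 →J1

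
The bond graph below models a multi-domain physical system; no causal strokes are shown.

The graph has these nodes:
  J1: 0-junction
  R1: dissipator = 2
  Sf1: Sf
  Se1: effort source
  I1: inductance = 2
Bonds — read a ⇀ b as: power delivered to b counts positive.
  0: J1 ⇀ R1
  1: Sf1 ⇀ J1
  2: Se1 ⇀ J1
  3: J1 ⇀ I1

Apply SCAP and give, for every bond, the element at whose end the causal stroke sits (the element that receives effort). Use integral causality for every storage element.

b0 |R1
b1 |Sf1
b2 |J1
b3 |I1

bond 1 stroke→Sf1  (Sf1 (Sf) sets flow on bond)
bond 2 stroke→J1  (source Se1 imposes e)
bond 0 stroke→R1  (0-jn J1 has e-setter on 2)
bond 3 stroke→I1  (common-e at J1 fixed by 2)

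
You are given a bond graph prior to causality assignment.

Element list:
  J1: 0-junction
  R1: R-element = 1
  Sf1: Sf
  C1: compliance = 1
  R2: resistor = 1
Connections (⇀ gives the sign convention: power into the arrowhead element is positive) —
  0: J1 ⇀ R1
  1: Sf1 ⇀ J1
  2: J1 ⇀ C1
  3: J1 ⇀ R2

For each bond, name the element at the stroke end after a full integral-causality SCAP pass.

β1 |Sf1  (source Sf1 imposes f)
β2 |J1  (C1 outputs effort q/C1)
β0 |R1  (J1 effort already set via bond 2)
β3 |R2  (J1 effort already set via bond 2)

#0 stroke at R1
#1 stroke at Sf1
#2 stroke at J1
#3 stroke at R2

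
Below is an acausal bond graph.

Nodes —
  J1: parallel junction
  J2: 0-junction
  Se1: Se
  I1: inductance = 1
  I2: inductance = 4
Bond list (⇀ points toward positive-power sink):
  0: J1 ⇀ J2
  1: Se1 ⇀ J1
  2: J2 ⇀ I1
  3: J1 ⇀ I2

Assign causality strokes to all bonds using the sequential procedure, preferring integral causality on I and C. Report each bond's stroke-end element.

#1 |J1  (Se1 (Se) sets effort on bond)
#0 |J2  (J1: bond 1 brought effort, rest push out)
#3 |I2  (common-e at J1 fixed by 1)
#2 |I1  (common-e at J2 fixed by 0)

bond 0 →J2
bond 1 →J1
bond 2 →I1
bond 3 →I2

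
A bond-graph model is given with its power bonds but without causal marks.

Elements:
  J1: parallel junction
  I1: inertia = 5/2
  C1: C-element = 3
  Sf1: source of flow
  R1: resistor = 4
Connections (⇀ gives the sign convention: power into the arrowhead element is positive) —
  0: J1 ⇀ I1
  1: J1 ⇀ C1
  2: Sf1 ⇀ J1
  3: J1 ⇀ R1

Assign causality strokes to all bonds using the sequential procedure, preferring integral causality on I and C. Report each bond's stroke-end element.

β2 stroke→Sf1  (Sf1 fixes flow; stroke at Sf1)
β0 stroke→I1  (I1 outputs flow p/I1)
β1 stroke→J1  (prefer integral on C1)
β3 stroke→R1  (J1 effort already set via bond 1)

b0 |I1
b1 |J1
b2 |Sf1
b3 |R1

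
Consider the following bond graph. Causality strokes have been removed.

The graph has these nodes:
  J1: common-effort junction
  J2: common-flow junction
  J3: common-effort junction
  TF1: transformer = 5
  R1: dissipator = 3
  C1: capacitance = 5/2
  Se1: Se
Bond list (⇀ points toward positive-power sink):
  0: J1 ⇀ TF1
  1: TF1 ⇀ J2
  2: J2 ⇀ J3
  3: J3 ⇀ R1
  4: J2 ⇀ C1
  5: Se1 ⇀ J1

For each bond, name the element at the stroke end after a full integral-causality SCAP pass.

#5 stroke→J1  (Se1 (Se) sets effort on bond)
#0 stroke→TF1  (0-jn J1 has e-setter on 5)
#1 stroke→J2  (TF1 one-in-one-out from 0)
#4 stroke→J2  (C1: C, integral causality)
#2 stroke→J3  (J2 needs exactly one f-in)
#3 stroke→R1  (J3: bond 2 brought effort, rest push out)

#0 →TF1
#1 →J2
#2 →J3
#3 →R1
#4 →J2
#5 →J1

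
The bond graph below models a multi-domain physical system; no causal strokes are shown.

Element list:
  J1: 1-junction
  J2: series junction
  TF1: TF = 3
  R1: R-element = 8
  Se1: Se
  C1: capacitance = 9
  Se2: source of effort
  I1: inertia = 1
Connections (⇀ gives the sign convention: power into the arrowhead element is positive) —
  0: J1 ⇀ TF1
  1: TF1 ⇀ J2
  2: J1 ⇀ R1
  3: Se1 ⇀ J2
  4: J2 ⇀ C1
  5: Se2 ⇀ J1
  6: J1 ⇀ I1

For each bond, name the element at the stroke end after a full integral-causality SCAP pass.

β0 stroke→J1
β1 stroke→TF1
β2 stroke→J1
β3 stroke→J2
β4 stroke→J2
β5 stroke→J1
β6 stroke→I1

bond 3 stroke→J2  (source Se1 imposes e)
bond 5 stroke→J1  (source Se2 imposes e)
bond 4 stroke→J2  (C1 outputs effort q/C1)
bond 1 stroke→TF1  (J2: last free bond brings flow in)
bond 0 stroke→J1  (TF TF1: opposite of bond 1)
bond 6 stroke→I1  (I1 outputs flow p/I1)
bond 2 stroke→J1  (J1: bond 6 brought flow, rest push out)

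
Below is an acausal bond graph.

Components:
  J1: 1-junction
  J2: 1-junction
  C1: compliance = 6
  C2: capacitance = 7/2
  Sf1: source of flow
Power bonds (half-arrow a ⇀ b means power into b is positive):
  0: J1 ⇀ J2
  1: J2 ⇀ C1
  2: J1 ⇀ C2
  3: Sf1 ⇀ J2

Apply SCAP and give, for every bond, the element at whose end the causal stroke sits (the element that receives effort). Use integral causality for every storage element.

#0 stroke at J2
#1 stroke at J2
#2 stroke at J1
#3 stroke at Sf1

bond 3 |Sf1  (Sf1 (Sf) sets flow on bond)
bond 0 |J2  (J2 flow already set via bond 3)
bond 1 |J2  (J2 flow already set via bond 3)
bond 2 |J1  (common-f at J1 fixed by 0)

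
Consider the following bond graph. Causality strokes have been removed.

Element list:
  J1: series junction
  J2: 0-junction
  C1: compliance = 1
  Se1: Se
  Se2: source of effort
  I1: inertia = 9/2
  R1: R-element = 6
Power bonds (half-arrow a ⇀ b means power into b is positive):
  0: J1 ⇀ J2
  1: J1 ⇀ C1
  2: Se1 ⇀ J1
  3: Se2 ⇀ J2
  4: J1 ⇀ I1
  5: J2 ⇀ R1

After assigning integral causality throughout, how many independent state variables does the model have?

2  (C1, I1 all integral)

bond 2 stroke→J1  (Se1 fixes effort; stroke away)
bond 3 stroke→J2  (Se2 (Se) sets effort on bond)
bond 0 stroke→J1  (J2: bond 3 brought effort, rest push out)
bond 5 stroke→R1  (J2: bond 3 brought effort, rest push out)
bond 1 stroke→J1  (C1 integral (e out))
bond 4 stroke→I1  (only one flow-in slot at J1)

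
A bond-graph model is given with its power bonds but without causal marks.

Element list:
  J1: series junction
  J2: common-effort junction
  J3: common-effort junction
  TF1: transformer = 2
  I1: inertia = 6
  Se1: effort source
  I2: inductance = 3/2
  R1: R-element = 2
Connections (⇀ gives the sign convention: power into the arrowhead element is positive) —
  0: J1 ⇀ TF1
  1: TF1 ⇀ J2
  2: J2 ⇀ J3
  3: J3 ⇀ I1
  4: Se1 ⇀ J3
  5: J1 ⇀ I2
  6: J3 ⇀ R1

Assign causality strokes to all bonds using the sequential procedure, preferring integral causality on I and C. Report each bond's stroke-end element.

β4 stroke→J3  (Se1 (Se) sets effort on bond)
β2 stroke→J2  (J3 effort already set via bond 4)
β3 stroke→I1  (0-jn J3 has e-setter on 4)
β6 stroke→R1  (J3: bond 4 brought effort, rest push out)
β1 stroke→TF1  (0-jn J2 has e-setter on 2)
β0 stroke→J1  (TF TF1: opposite of bond 1)
β5 stroke→I2  (J1: last free bond brings flow in)

b0 |J1
b1 |TF1
b2 |J2
b3 |I1
b4 |J3
b5 |I2
b6 |R1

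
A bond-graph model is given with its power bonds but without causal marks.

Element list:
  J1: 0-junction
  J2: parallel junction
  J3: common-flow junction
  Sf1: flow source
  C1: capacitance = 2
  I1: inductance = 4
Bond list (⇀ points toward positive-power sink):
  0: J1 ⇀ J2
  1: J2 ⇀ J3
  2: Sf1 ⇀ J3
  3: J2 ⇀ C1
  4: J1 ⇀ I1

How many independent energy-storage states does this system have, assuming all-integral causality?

2  (C1, I1 all integral)

bond 2 stroke at Sf1  (source Sf1 imposes f)
bond 1 stroke at J3  (J3 flow already set via bond 2)
bond 3 stroke at J2  (C1 integral (e out))
bond 0 stroke at J1  (0-jn J2 has e-setter on 3)
bond 4 stroke at I1  (0-jn J1 has e-setter on 0)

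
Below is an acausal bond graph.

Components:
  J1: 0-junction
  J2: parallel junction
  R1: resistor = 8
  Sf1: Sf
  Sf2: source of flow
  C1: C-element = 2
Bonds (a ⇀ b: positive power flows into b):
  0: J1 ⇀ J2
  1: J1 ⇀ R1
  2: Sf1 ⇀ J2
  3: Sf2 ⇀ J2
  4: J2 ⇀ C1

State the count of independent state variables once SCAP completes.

#2 →Sf1  (Sf1 fixes flow; stroke at Sf1)
#3 →Sf2  (Sf2 fixes flow; stroke at Sf2)
#4 →J2  (C1: C, integral causality)
#0 →J1  (common-e at J2 fixed by 4)
#1 →R1  (J1 effort already set via bond 0)

1  (C1 all integral)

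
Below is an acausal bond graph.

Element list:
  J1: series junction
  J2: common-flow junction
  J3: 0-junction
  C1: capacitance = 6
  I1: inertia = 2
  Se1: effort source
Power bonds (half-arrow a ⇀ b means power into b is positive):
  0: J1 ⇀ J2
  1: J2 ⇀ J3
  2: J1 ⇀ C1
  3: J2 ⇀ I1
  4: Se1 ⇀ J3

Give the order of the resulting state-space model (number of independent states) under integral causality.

b4 |J3  (source Se1 imposes e)
b1 |J2  (0-jn J3 has e-setter on 4)
b2 |J1  (C1 outputs effort q/C1)
b0 |J2  (J1 needs exactly one f-in)
b3 |I1  (only one flow-in slot at J2)

2  (C1, I1 all integral)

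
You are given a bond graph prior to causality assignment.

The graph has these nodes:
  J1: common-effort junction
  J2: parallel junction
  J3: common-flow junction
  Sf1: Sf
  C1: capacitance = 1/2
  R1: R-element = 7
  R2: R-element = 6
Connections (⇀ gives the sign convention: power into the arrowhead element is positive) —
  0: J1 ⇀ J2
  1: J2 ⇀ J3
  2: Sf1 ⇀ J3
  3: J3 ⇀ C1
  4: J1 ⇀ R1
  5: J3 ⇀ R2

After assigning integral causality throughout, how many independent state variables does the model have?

1  (C1 all integral)

bond 2 stroke→Sf1  (Sf1: flow source, stroke at near end)
bond 1 stroke→J3  (J3 flow already set via bond 2)
bond 3 stroke→J3  (1-jn J3 has f-setter on 2)
bond 5 stroke→J3  (1-jn J3 has f-setter on 2)
bond 0 stroke→J2  (J2 needs exactly one e-in)
bond 4 stroke→J1  (J1 needs exactly one e-in)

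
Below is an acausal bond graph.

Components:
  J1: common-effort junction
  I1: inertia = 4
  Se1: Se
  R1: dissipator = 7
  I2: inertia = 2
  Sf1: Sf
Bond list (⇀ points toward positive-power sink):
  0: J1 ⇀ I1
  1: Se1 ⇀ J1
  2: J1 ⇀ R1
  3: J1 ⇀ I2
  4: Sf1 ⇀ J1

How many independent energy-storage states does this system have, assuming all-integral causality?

β1 stroke→J1  (source Se1 imposes e)
β4 stroke→Sf1  (Sf1: flow source, stroke at near end)
β0 stroke→I1  (J1 effort already set via bond 1)
β2 stroke→R1  (common-e at J1 fixed by 1)
β3 stroke→I2  (common-e at J1 fixed by 1)

2  (I1, I2 all integral)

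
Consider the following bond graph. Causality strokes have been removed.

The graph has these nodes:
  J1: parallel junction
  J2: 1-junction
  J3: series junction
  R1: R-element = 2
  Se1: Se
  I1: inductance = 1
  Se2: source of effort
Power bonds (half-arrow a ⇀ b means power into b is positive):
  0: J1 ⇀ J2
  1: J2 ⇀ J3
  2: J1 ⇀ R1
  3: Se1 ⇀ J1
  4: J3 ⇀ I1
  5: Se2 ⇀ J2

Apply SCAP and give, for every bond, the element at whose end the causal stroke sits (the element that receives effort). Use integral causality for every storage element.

bond 3 stroke at J1  (source Se1 imposes e)
bond 5 stroke at J2  (source Se2 imposes e)
bond 0 stroke at J2  (J1 effort already set via bond 3)
bond 2 stroke at R1  (common-e at J1 fixed by 3)
bond 1 stroke at J3  (J2: last free bond brings flow in)
bond 4 stroke at I1  (J3: last free bond brings flow in)

bond 0 |J2
bond 1 |J3
bond 2 |R1
bond 3 |J1
bond 4 |I1
bond 5 |J2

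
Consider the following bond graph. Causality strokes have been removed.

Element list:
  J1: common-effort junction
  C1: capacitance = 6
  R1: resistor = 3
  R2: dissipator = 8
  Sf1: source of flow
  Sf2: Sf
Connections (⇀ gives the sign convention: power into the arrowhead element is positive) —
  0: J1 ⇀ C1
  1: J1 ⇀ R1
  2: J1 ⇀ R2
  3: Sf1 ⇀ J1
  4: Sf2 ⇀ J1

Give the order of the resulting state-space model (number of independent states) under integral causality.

1  (C1 all integral)

b3 stroke→Sf1  (Sf1 fixes flow; stroke at Sf1)
b4 stroke→Sf2  (source Sf2 imposes f)
b0 stroke→J1  (C1: C, integral causality)
b1 stroke→R1  (J1: bond 0 brought effort, rest push out)
b2 stroke→R2  (J1 effort already set via bond 0)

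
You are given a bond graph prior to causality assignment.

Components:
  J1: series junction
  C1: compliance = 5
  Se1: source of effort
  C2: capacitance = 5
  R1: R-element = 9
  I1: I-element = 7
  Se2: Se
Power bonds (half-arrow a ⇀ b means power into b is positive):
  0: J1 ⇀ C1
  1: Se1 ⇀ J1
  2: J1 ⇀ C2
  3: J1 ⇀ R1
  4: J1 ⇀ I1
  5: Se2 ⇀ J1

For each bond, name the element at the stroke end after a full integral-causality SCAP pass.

bond 0 →J1
bond 1 →J1
bond 2 →J1
bond 3 →J1
bond 4 →I1
bond 5 →J1

#1 stroke at J1  (source Se1 imposes e)
#5 stroke at J1  (source Se2 imposes e)
#0 stroke at J1  (C1: C, integral causality)
#2 stroke at J1  (C2: C, integral causality)
#4 stroke at I1  (I1 integral (f out))
#3 stroke at J1  (J1: bond 4 brought flow, rest push out)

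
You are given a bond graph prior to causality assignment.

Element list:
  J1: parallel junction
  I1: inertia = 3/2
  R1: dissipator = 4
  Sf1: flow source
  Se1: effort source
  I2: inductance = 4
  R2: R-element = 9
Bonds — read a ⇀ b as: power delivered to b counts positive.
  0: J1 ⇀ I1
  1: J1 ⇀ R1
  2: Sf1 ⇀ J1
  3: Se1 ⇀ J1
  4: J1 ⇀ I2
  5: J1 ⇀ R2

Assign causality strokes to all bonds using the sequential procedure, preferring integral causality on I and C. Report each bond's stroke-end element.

β0 →I1
β1 →R1
β2 →Sf1
β3 →J1
β4 →I2
β5 →R2

b2 →Sf1  (Sf1 (Sf) sets flow on bond)
b3 →J1  (source Se1 imposes e)
b0 →I1  (J1: bond 3 brought effort, rest push out)
b1 →R1  (0-jn J1 has e-setter on 3)
b4 →I2  (0-jn J1 has e-setter on 3)
b5 →R2  (common-e at J1 fixed by 3)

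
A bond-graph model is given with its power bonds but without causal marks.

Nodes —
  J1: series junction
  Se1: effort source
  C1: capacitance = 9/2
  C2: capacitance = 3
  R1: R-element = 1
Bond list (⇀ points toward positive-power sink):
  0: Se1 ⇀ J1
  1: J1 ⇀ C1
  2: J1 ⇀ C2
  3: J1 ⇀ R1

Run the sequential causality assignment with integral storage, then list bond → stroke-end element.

bond 0 →J1
bond 1 →J1
bond 2 →J1
bond 3 →R1

β0 stroke→J1  (source Se1 imposes e)
β1 stroke→J1  (prefer integral on C1)
β2 stroke→J1  (C2: C, integral causality)
β3 stroke→R1  (only one flow-in slot at J1)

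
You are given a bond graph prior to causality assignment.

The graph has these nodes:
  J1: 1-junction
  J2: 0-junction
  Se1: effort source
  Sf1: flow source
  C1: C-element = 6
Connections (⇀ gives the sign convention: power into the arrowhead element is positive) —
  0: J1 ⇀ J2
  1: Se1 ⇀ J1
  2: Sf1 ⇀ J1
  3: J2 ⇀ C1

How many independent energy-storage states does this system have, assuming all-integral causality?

1  (C1 all integral)

#1 stroke→J1  (source Se1 imposes e)
#2 stroke→Sf1  (Sf1 fixes flow; stroke at Sf1)
#0 stroke→J1  (J1: bond 2 brought flow, rest push out)
#3 stroke→J2  (J2 needs exactly one e-in)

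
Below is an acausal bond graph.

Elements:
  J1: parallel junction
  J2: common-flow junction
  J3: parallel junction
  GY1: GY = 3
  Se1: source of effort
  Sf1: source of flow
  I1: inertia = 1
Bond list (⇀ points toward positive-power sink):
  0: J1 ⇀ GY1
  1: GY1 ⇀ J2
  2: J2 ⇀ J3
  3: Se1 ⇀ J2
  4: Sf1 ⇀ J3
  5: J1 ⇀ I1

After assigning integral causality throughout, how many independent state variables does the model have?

1  (I1 all integral)

bond 3 |J2  (Se1 fixes effort; stroke away)
bond 4 |Sf1  (source Sf1 imposes f)
bond 2 |J3  (J3: last free bond brings effort in)
bond 1 |J2  (1-jn J2 has f-setter on 2)
bond 0 |J1  (GY GY1: same side as bond 1)
bond 5 |I1  (J1 effort already set via bond 0)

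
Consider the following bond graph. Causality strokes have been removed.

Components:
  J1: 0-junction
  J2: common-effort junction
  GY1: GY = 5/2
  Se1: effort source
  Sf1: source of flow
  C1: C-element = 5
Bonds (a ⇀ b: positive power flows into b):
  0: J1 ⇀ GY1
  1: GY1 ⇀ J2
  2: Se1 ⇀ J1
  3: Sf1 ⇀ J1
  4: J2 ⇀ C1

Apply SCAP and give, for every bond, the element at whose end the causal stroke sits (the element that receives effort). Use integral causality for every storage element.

bond 2 →J1  (Se1 (Se) sets effort on bond)
bond 3 →Sf1  (Sf1 (Sf) sets flow on bond)
bond 0 →GY1  (0-jn J1 has e-setter on 2)
bond 1 →GY1  (GY GY1: same side as bond 0)
bond 4 →J2  (J2: last free bond brings effort in)

β0 |GY1
β1 |GY1
β2 |J1
β3 |Sf1
β4 |J2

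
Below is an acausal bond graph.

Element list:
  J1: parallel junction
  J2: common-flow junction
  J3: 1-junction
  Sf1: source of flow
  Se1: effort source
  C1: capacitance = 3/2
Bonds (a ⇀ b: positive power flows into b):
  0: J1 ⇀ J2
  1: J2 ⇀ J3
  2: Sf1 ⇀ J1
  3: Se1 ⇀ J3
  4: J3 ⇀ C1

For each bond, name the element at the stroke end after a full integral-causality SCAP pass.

β0 stroke at J1
β1 stroke at J2
β2 stroke at Sf1
β3 stroke at J3
β4 stroke at J3

#2 stroke at Sf1  (Sf1: flow source, stroke at near end)
#3 stroke at J3  (Se1: effort source, stroke at far end)
#0 stroke at J1  (only one effort-in slot at J1)
#1 stroke at J2  (1-jn J2 has f-setter on 0)
#4 stroke at J3  (J3 flow already set via bond 1)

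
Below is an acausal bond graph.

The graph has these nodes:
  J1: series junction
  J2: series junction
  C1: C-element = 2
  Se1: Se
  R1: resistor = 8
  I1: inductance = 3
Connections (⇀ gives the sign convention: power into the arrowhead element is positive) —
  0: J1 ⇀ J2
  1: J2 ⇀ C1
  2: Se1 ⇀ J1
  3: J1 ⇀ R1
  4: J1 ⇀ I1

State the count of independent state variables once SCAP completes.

bond 2 stroke at J1  (source Se1 imposes e)
bond 1 stroke at J2  (C1 outputs effort q/C1)
bond 0 stroke at J1  (J2: last free bond brings flow in)
bond 4 stroke at I1  (I1: I, integral causality)
bond 3 stroke at J1  (J1: bond 4 brought flow, rest push out)

2  (C1, I1 all integral)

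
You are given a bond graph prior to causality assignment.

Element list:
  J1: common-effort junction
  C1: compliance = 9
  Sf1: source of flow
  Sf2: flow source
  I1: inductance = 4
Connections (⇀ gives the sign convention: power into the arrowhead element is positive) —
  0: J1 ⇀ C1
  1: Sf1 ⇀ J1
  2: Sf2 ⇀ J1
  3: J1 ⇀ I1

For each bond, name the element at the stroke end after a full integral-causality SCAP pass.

#1 →Sf1  (source Sf1 imposes f)
#2 →Sf2  (Sf2 fixes flow; stroke at Sf2)
#0 →J1  (C1 outputs effort q/C1)
#3 →I1  (common-e at J1 fixed by 0)

β0 →J1
β1 →Sf1
β2 →Sf2
β3 →I1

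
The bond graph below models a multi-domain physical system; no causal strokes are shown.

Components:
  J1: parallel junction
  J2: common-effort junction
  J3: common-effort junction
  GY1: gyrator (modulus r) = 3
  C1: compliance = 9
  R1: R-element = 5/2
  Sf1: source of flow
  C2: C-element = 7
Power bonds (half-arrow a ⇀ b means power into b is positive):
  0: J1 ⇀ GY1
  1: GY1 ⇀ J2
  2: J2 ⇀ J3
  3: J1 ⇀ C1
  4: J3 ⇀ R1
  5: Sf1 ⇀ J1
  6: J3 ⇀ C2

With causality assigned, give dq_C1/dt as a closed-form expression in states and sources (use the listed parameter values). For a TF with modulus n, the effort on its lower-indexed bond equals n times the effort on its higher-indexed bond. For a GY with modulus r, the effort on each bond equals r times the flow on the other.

dq_C1/dt = F_Sf1 - q_C2/21

bond 5 →Sf1  (Sf1 fixes flow; stroke at Sf1)
bond 3 →J1  (C1 outputs effort q/C1)
bond 0 →GY1  (0-jn J1 has e-setter on 3)
bond 1 →GY1  (GY1 both-in/both-out from 0)
bond 2 →J2  (J2 needs exactly one e-in)
bond 6 →J3  (prefer integral on C2)
bond 4 →R1  (0-jn J3 has e-setter on 6)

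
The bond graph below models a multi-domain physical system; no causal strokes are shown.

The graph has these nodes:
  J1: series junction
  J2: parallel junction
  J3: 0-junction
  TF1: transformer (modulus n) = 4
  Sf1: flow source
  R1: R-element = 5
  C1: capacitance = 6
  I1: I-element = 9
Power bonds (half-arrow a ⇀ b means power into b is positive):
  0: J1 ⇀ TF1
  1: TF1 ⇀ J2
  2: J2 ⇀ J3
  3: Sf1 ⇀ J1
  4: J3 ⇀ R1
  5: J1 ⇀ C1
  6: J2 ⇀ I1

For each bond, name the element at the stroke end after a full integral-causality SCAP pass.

b0 |J1
b1 |TF1
b2 |J2
b3 |Sf1
b4 |J3
b5 |J1
b6 |I1

#3 stroke at Sf1  (Sf1 (Sf) sets flow on bond)
#0 stroke at J1  (common-f at J1 fixed by 3)
#5 stroke at J1  (1-jn J1 has f-setter on 3)
#1 stroke at TF1  (TF1: transformer flips bond 0)
#6 stroke at I1  (I1 integral (f out))
#2 stroke at J2  (J2 needs exactly one e-in)
#4 stroke at J3  (J3: last free bond brings effort in)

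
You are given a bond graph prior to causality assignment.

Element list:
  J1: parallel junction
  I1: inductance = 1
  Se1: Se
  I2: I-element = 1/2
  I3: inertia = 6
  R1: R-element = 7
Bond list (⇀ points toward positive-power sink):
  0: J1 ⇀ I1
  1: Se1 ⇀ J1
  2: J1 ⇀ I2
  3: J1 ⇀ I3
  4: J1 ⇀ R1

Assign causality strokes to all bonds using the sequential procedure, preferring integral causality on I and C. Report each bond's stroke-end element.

β1 stroke→J1  (Se1 fixes effort; stroke away)
β0 stroke→I1  (J1: bond 1 brought effort, rest push out)
β2 stroke→I2  (J1 effort already set via bond 1)
β3 stroke→I3  (J1 effort already set via bond 1)
β4 stroke→R1  (J1 effort already set via bond 1)

bond 0 |I1
bond 1 |J1
bond 2 |I2
bond 3 |I3
bond 4 |R1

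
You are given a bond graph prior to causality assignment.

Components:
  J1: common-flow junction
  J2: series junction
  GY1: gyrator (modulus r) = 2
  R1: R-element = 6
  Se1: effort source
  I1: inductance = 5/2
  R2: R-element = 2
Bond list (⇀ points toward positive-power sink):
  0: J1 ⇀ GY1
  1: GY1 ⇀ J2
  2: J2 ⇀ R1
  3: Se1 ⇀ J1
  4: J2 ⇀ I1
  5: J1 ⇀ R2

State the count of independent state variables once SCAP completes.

1  (I1 all integral)

bond 3 →J1  (Se1 fixes effort; stroke away)
bond 4 →I1  (I1 integral (f out))
bond 1 →J2  (1-jn J2 has f-setter on 4)
bond 2 →J2  (1-jn J2 has f-setter on 4)
bond 0 →J1  (GY GY1: same side as bond 1)
bond 5 →R2  (J1: last free bond brings flow in)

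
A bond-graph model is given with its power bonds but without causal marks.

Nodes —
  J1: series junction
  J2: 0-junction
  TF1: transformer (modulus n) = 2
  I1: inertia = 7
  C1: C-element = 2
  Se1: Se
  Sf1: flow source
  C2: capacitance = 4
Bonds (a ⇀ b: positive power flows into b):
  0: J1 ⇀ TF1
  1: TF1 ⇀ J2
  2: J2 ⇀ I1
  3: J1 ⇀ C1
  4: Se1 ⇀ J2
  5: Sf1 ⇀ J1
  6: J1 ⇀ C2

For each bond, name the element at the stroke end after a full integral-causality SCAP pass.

β4 stroke at J2  (source Se1 imposes e)
β5 stroke at Sf1  (Sf1 (Sf) sets flow on bond)
β0 stroke at J1  (1-jn J1 has f-setter on 5)
β3 stroke at J1  (J1 flow already set via bond 5)
β6 stroke at J1  (common-f at J1 fixed by 5)
β1 stroke at TF1  (common-e at J2 fixed by 4)
β2 stroke at I1  (common-e at J2 fixed by 4)

β0 |J1
β1 |TF1
β2 |I1
β3 |J1
β4 |J2
β5 |Sf1
β6 |J1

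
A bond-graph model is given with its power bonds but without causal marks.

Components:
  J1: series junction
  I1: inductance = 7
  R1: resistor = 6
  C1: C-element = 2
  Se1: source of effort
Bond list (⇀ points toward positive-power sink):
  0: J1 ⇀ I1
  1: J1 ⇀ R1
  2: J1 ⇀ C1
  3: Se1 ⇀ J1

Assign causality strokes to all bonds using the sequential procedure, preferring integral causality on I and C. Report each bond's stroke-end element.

bond 0 |I1
bond 1 |J1
bond 2 |J1
bond 3 |J1

#3 |J1  (Se1 fixes effort; stroke away)
#0 |I1  (I1: I, integral causality)
#1 |J1  (common-f at J1 fixed by 0)
#2 |J1  (J1: bond 0 brought flow, rest push out)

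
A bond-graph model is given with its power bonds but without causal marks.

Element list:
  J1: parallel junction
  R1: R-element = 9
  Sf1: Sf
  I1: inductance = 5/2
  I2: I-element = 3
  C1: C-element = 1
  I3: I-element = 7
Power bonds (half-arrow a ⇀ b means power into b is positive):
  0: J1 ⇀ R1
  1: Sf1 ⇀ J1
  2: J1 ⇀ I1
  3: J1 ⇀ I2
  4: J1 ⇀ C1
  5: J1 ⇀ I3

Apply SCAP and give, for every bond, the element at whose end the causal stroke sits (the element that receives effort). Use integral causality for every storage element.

β1 stroke at Sf1  (Sf1 fixes flow; stroke at Sf1)
β2 stroke at I1  (I1: I, integral causality)
β3 stroke at I2  (I2: I, integral causality)
β4 stroke at J1  (C1: C, integral causality)
β0 stroke at R1  (0-jn J1 has e-setter on 4)
β5 stroke at I3  (common-e at J1 fixed by 4)

β0 stroke→R1
β1 stroke→Sf1
β2 stroke→I1
β3 stroke→I2
β4 stroke→J1
β5 stroke→I3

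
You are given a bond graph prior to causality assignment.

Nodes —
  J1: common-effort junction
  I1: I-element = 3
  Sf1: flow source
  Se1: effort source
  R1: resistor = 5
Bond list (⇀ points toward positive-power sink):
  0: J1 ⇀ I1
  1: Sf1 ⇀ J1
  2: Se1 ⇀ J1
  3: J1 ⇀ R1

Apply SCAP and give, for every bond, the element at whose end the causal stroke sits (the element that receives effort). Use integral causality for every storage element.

β1 stroke→Sf1  (Sf1: flow source, stroke at near end)
β2 stroke→J1  (Se1: effort source, stroke at far end)
β0 stroke→I1  (common-e at J1 fixed by 2)
β3 stroke→R1  (J1 effort already set via bond 2)

b0 stroke at I1
b1 stroke at Sf1
b2 stroke at J1
b3 stroke at R1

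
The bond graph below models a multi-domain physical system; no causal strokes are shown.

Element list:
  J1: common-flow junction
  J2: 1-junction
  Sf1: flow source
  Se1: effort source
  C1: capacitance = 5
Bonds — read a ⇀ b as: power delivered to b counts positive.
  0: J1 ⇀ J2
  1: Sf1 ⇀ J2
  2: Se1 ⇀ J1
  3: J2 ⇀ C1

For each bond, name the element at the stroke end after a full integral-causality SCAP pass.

β1 →Sf1  (Sf1: flow source, stroke at near end)
β2 →J1  (Se1 (Se) sets effort on bond)
β0 →J2  (only one flow-in slot at J1)
β3 →J2  (J2 flow already set via bond 1)

bond 0 stroke→J2
bond 1 stroke→Sf1
bond 2 stroke→J1
bond 3 stroke→J2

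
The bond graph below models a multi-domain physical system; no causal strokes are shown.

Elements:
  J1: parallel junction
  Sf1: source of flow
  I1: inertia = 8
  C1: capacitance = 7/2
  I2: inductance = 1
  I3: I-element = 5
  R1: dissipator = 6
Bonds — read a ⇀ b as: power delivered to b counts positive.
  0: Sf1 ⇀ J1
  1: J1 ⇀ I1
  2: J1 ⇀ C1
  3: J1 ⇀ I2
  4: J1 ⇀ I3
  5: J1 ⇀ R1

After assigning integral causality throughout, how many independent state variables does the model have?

4  (C1, I1, I2, I3 all integral)

#0 stroke at Sf1  (Sf1 fixes flow; stroke at Sf1)
#1 stroke at I1  (I1: I, integral causality)
#2 stroke at J1  (C1 outputs effort q/C1)
#3 stroke at I2  (J1 effort already set via bond 2)
#4 stroke at I3  (0-jn J1 has e-setter on 2)
#5 stroke at R1  (common-e at J1 fixed by 2)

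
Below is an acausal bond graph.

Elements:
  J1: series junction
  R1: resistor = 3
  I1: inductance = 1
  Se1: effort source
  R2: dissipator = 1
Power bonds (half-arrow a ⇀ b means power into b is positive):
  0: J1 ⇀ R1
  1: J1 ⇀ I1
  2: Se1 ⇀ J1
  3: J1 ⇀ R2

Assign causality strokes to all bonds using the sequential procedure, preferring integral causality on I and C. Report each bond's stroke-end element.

#2 stroke→J1  (Se1 (Se) sets effort on bond)
#1 stroke→I1  (I1: I, integral causality)
#0 stroke→J1  (common-f at J1 fixed by 1)
#3 stroke→J1  (common-f at J1 fixed by 1)

β0 →J1
β1 →I1
β2 →J1
β3 →J1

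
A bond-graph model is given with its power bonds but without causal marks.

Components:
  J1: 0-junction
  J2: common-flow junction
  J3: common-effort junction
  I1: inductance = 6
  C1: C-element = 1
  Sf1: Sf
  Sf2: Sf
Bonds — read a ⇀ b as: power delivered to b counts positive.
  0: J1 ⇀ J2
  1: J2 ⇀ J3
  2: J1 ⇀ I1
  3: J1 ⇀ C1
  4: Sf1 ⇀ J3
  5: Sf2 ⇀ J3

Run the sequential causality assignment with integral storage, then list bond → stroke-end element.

b0 →J2
b1 →J3
b2 →I1
b3 →J1
b4 →Sf1
b5 →Sf2

bond 4 →Sf1  (Sf1: flow source, stroke at near end)
bond 5 →Sf2  (Sf2 (Sf) sets flow on bond)
bond 1 →J3  (only one effort-in slot at J3)
bond 0 →J2  (1-jn J2 has f-setter on 1)
bond 2 →I1  (I1: I, integral causality)
bond 3 →J1  (only one effort-in slot at J1)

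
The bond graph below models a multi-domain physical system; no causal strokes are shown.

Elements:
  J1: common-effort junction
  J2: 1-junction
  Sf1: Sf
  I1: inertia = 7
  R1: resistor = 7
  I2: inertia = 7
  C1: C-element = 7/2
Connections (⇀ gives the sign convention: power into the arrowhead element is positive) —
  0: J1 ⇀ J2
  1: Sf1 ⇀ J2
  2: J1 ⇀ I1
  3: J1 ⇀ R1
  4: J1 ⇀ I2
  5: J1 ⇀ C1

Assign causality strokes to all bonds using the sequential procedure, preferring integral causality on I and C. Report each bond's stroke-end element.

bond 1 stroke→Sf1  (Sf1 fixes flow; stroke at Sf1)
bond 0 stroke→J2  (common-f at J2 fixed by 1)
bond 2 stroke→I1  (prefer integral on I1)
bond 4 stroke→I2  (I2: I, integral causality)
bond 5 stroke→J1  (C1 outputs effort q/C1)
bond 3 stroke→R1  (J1 effort already set via bond 5)

b0 stroke→J2
b1 stroke→Sf1
b2 stroke→I1
b3 stroke→R1
b4 stroke→I2
b5 stroke→J1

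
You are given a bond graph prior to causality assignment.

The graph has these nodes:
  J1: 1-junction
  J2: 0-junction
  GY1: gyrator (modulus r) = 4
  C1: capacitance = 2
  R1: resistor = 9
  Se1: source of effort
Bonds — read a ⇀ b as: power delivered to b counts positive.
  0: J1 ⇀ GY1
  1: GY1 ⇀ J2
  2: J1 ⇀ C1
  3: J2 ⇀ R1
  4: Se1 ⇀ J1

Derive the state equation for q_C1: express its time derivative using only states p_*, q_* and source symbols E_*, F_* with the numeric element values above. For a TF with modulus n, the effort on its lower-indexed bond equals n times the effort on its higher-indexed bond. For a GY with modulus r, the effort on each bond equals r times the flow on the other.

dq_C1/dt = 9*E_Se1/16 - 9*q_C1/32

b4 |J1  (Se1 fixes effort; stroke away)
b2 |J1  (C1: C, integral causality)
b0 |GY1  (J1: last free bond brings flow in)
b1 |GY1  (through GY1, causality inverts; strokes same side of GY1)
b3 |J2  (J2: last free bond brings effort in)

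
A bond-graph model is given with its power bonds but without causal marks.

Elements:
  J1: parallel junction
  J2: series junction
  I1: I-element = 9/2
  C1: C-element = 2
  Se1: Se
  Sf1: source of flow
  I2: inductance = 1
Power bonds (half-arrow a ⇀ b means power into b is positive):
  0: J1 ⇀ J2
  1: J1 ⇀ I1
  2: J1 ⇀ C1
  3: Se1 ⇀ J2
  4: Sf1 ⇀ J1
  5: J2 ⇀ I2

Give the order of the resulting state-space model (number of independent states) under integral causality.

3  (C1, I1, I2 all integral)

β3 stroke→J2  (Se1 fixes effort; stroke away)
β4 stroke→Sf1  (source Sf1 imposes f)
β1 stroke→I1  (I1: I, integral causality)
β2 stroke→J1  (prefer integral on C1)
β0 stroke→J2  (J1 effort already set via bond 2)
β5 stroke→I2  (J2: last free bond brings flow in)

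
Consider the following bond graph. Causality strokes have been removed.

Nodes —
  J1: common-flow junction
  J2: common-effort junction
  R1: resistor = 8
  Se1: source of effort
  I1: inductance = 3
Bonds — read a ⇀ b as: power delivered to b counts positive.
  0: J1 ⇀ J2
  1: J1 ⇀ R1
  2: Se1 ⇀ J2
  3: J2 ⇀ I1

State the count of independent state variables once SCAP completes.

1  (I1 all integral)

#2 →J2  (source Se1 imposes e)
#0 →J1  (common-e at J2 fixed by 2)
#3 →I1  (J2: bond 2 brought effort, rest push out)
#1 →R1  (J1: last free bond brings flow in)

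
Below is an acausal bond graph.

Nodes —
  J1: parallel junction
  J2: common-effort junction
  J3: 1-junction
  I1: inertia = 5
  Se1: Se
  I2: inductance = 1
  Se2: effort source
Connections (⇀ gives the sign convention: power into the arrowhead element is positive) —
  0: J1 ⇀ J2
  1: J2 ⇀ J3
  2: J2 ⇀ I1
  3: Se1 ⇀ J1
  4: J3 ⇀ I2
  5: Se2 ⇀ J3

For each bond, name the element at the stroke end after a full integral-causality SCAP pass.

bond 0 stroke→J2
bond 1 stroke→J3
bond 2 stroke→I1
bond 3 stroke→J1
bond 4 stroke→I2
bond 5 stroke→J3

bond 3 stroke at J1  (Se1 fixes effort; stroke away)
bond 5 stroke at J3  (source Se2 imposes e)
bond 0 stroke at J2  (common-e at J1 fixed by 3)
bond 1 stroke at J3  (J2: bond 0 brought effort, rest push out)
bond 2 stroke at I1  (0-jn J2 has e-setter on 0)
bond 4 stroke at I2  (J3: last free bond brings flow in)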